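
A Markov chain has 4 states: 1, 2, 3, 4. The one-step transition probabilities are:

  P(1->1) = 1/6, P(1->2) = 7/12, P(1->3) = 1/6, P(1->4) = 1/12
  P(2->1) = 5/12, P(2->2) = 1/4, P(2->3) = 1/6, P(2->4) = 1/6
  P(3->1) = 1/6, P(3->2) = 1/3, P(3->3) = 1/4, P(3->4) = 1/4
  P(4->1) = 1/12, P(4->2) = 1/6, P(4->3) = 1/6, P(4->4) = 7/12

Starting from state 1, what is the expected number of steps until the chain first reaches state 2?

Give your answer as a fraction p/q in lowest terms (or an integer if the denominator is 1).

Let h_i = expected steps to first reach 2 from state i.
Boundary: h_2 = 0.
First-step equations for the other states:
  h_1 = 1 + 1/6*h_1 + 7/12*h_2 + 1/6*h_3 + 1/12*h_4
  h_3 = 1 + 1/6*h_1 + 1/3*h_2 + 1/4*h_3 + 1/4*h_4
  h_4 = 1 + 1/12*h_1 + 1/6*h_2 + 1/6*h_3 + 7/12*h_4

Substituting h_2 = 0 and rearranging gives the linear system (I - Q) h = 1:
  [5/6, -1/6, -1/12] . (h_1, h_3, h_4) = 1
  [-1/6, 3/4, -1/4] . (h_1, h_3, h_4) = 1
  [-1/12, -1/6, 5/12] . (h_1, h_3, h_4) = 1

Solving yields:
  h_1 = 88/39
  h_3 = 376/117
  h_4 = 484/117

Starting state is 1, so the expected hitting time is h_1 = 88/39.

Answer: 88/39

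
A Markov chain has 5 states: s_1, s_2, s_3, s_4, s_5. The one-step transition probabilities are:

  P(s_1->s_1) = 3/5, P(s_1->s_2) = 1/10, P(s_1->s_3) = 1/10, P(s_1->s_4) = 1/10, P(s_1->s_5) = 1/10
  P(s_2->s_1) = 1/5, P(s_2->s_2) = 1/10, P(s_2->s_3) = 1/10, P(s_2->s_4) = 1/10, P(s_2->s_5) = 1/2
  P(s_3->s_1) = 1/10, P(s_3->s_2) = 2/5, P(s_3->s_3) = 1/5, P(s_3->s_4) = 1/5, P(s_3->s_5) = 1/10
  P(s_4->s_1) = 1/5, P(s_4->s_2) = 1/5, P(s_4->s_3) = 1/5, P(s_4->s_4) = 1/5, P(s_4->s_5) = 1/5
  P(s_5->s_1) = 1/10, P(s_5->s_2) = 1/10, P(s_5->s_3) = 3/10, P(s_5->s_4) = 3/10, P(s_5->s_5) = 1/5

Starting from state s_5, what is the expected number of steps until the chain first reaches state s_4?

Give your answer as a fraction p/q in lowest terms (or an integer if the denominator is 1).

Let h_i = expected steps to first reach s_4 from state i.
Boundary: h_s_4 = 0.
First-step equations for the other states:
  h_s_1 = 1 + 3/5*h_s_1 + 1/10*h_s_2 + 1/10*h_s_3 + 1/10*h_s_4 + 1/10*h_s_5
  h_s_2 = 1 + 1/5*h_s_1 + 1/10*h_s_2 + 1/10*h_s_3 + 1/10*h_s_4 + 1/2*h_s_5
  h_s_3 = 1 + 1/10*h_s_1 + 2/5*h_s_2 + 1/5*h_s_3 + 1/5*h_s_4 + 1/10*h_s_5
  h_s_5 = 1 + 1/10*h_s_1 + 1/10*h_s_2 + 3/10*h_s_3 + 3/10*h_s_4 + 1/5*h_s_5

Substituting h_s_4 = 0 and rearranging gives the linear system (I - Q) h = 1:
  [2/5, -1/10, -1/10, -1/10] . (h_s_1, h_s_2, h_s_3, h_s_5) = 1
  [-1/5, 9/10, -1/10, -1/2] . (h_s_1, h_s_2, h_s_3, h_s_5) = 1
  [-1/10, -2/5, 4/5, -1/10] . (h_s_1, h_s_2, h_s_3, h_s_5) = 1
  [-1/10, -1/10, -3/10, 4/5] . (h_s_1, h_s_2, h_s_3, h_s_5) = 1

Solving yields:
  h_s_1 = 393/59
  h_s_2 = 353/59
  h_s_3 = 336/59
  h_s_5 = 293/59

Starting state is s_5, so the expected hitting time is h_s_5 = 293/59.

Answer: 293/59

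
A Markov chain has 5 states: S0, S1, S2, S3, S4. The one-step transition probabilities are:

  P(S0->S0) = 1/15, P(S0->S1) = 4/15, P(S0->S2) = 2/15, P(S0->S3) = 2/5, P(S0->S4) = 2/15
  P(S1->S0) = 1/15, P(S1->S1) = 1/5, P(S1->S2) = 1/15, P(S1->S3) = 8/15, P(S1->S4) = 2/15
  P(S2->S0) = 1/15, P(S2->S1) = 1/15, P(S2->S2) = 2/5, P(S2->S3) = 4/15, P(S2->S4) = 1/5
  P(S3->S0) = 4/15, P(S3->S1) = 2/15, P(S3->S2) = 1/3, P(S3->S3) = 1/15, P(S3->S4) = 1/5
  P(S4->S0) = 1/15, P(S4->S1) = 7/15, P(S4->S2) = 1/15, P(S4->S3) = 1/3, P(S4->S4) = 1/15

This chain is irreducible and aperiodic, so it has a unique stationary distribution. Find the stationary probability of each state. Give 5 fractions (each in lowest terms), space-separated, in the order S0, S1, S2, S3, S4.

The stationary distribution satisfies pi = pi * P, i.e.:
  pi_S0 = 1/15*pi_S0 + 1/15*pi_S1 + 1/15*pi_S2 + 4/15*pi_S3 + 1/15*pi_S4
  pi_S1 = 4/15*pi_S0 + 1/5*pi_S1 + 1/15*pi_S2 + 2/15*pi_S3 + 7/15*pi_S4
  pi_S2 = 2/15*pi_S0 + 1/15*pi_S1 + 2/5*pi_S2 + 1/3*pi_S3 + 1/15*pi_S4
  pi_S3 = 2/5*pi_S0 + 8/15*pi_S1 + 4/15*pi_S2 + 1/15*pi_S3 + 1/3*pi_S4
  pi_S4 = 2/15*pi_S0 + 2/15*pi_S1 + 1/5*pi_S2 + 1/5*pi_S3 + 1/15*pi_S4
with normalization: pi_S0 + pi_S1 + pi_S2 + pi_S3 + pi_S4 = 1.

Using the first 4 balance equations plus normalization, the linear system A*pi = b is:
  [-14/15, 1/15, 1/15, 4/15, 1/15] . pi = 0
  [4/15, -4/5, 1/15, 2/15, 7/15] . pi = 0
  [2/15, 1/15, -3/5, 1/3, 1/15] . pi = 0
  [2/5, 8/15, 4/15, -14/15, 1/3] . pi = 0
  [1, 1, 1, 1, 1] . pi = 1

Solving yields:
  pi_S0 = 7277/58431
  pi_S1 = 3906/19477
  pi_S2 = 13334/58431
  pi_S3 = 5636/19477
  pi_S4 = 9194/58431

Verification (pi * P):
  7277/58431*1/15 + 3906/19477*1/15 + 13334/58431*1/15 + 5636/19477*4/15 + 9194/58431*1/15 = 7277/58431 = pi_S0  (ok)
  7277/58431*4/15 + 3906/19477*1/5 + 13334/58431*1/15 + 5636/19477*2/15 + 9194/58431*7/15 = 3906/19477 = pi_S1  (ok)
  7277/58431*2/15 + 3906/19477*1/15 + 13334/58431*2/5 + 5636/19477*1/3 + 9194/58431*1/15 = 13334/58431 = pi_S2  (ok)
  7277/58431*2/5 + 3906/19477*8/15 + 13334/58431*4/15 + 5636/19477*1/15 + 9194/58431*1/3 = 5636/19477 = pi_S3  (ok)
  7277/58431*2/15 + 3906/19477*2/15 + 13334/58431*1/5 + 5636/19477*1/5 + 9194/58431*1/15 = 9194/58431 = pi_S4  (ok)

Answer: 7277/58431 3906/19477 13334/58431 5636/19477 9194/58431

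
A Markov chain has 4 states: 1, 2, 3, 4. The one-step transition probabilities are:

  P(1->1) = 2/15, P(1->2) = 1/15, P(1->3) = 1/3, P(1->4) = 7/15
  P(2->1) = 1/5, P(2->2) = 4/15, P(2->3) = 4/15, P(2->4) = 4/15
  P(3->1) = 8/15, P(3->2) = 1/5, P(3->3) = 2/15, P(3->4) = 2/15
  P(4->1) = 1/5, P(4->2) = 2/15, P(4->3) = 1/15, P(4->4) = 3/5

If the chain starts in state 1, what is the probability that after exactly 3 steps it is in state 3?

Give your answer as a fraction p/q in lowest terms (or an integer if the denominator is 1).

Answer: 211/1125

Derivation:
Computing P^3 by repeated multiplication:
P^1 =
  1: [2/15, 1/15, 1/3, 7/15]
  2: [1/5, 4/15, 4/15, 4/15]
  3: [8/15, 1/5, 2/15, 2/15]
  4: [1/5, 2/15, 1/15, 3/5]
P^2 =
  1: [68/225, 7/45, 31/225, 91/225]
  2: [62/225, 13/75, 43/225, 9/25]
  3: [47/225, 2/15, 58/225, 2/5]
  4: [47/225, 32/225, 34/225, 112/225]
P^3 =
  1: [254/1125, 161/1125, 211/1125, 499/1125]
  2: [92/375, 509/3375, 211/1125, 281/675]
  3: [34/125, 521/3375, 187/1125, 11/27]
  4: [266/1125, 167/1125, 181/1125, 511/1125]

(P^3)[1 -> 3] = 211/1125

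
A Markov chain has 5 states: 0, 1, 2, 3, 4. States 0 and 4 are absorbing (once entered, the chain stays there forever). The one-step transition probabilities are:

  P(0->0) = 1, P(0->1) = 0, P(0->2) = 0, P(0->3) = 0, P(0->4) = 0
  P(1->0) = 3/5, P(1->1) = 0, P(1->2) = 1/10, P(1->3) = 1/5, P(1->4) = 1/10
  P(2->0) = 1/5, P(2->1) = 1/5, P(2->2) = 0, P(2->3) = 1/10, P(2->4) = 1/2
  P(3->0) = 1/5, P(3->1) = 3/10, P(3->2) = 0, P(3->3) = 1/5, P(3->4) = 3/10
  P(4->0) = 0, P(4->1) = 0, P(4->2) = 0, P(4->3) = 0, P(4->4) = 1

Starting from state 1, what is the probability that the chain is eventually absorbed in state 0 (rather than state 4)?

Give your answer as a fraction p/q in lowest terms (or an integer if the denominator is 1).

Let a_i = P(absorbed in 0 | start in state i).
Boundary conditions: a_0 = 1, a_4 = 0.
For each transient state i, a_i = sum_j P(i->j) * a_j:
  a_1 = 3/5*a_0 + 0*a_1 + 1/10*a_2 + 1/5*a_3 + 1/10*a_4
  a_2 = 1/5*a_0 + 1/5*a_1 + 0*a_2 + 1/10*a_3 + 1/2*a_4
  a_3 = 1/5*a_0 + 3/10*a_1 + 0*a_2 + 1/5*a_3 + 3/10*a_4

Substituting a_0 = 1 and a_4 = 0, rearrange to (I - Q) a = r where r[i] = P(i -> 0):
  [1, -1/10, -1/5] . (a_1, a_2, a_3) = 3/5
  [-1/5, 1, -1/10] . (a_1, a_2, a_3) = 1/5
  [-3/10, 0, 4/5] . (a_1, a_2, a_3) = 1/5

Solving yields:
  a_1 = 538/721
  a_2 = 290/721
  a_3 = 382/721

Starting state is 1, so the absorption probability is a_1 = 538/721.

Answer: 538/721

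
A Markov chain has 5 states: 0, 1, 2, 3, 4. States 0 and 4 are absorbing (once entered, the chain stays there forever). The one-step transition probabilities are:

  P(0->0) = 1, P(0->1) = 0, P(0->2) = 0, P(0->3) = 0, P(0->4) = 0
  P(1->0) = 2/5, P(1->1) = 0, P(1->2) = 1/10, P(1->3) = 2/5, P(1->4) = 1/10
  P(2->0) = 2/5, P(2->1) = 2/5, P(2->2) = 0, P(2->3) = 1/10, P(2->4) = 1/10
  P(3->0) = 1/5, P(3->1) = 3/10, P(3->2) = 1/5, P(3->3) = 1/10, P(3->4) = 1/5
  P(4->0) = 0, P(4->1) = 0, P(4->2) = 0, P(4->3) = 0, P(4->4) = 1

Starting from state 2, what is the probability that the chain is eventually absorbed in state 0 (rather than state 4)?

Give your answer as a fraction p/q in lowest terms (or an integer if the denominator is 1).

Answer: 40/53

Derivation:
Let a_i = P(absorbed in 0 | start in state i).
Boundary conditions: a_0 = 1, a_4 = 0.
For each transient state i, a_i = sum_j P(i->j) * a_j:
  a_1 = 2/5*a_0 + 0*a_1 + 1/10*a_2 + 2/5*a_3 + 1/10*a_4
  a_2 = 2/5*a_0 + 2/5*a_1 + 0*a_2 + 1/10*a_3 + 1/10*a_4
  a_3 = 1/5*a_0 + 3/10*a_1 + 1/5*a_2 + 1/10*a_3 + 1/5*a_4

Substituting a_0 = 1 and a_4 = 0, rearrange to (I - Q) a = r where r[i] = P(i -> 0):
  [1, -1/10, -2/5] . (a_1, a_2, a_3) = 2/5
  [-2/5, 1, -1/10] . (a_1, a_2, a_3) = 2/5
  [-3/10, -1/5, 9/10] . (a_1, a_2, a_3) = 1/5

Solving yields:
  a_1 = 502/689
  a_2 = 40/53
  a_3 = 436/689

Starting state is 2, so the absorption probability is a_2 = 40/53.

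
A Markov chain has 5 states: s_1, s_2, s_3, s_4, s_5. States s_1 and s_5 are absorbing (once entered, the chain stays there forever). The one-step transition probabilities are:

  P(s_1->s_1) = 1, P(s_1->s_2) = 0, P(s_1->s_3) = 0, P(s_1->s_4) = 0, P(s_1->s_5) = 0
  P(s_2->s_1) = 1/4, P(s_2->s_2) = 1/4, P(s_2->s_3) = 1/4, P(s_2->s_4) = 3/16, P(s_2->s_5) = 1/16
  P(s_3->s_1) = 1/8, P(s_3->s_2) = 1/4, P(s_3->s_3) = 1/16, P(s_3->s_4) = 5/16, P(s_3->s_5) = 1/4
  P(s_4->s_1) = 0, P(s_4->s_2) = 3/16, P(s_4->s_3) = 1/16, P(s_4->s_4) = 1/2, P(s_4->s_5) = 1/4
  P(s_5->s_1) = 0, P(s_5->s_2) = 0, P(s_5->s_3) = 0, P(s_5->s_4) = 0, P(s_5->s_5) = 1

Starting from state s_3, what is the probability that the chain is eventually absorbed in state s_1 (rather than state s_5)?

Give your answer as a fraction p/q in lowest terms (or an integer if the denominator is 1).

Let a_i = P(absorbed in s_1 | start in state i).
Boundary conditions: a_s_1 = 1, a_s_5 = 0.
For each transient state i, a_i = sum_j P(i->j) * a_j:
  a_s_2 = 1/4*a_s_1 + 1/4*a_s_2 + 1/4*a_s_3 + 3/16*a_s_4 + 1/16*a_s_5
  a_s_3 = 1/8*a_s_1 + 1/4*a_s_2 + 1/16*a_s_3 + 5/16*a_s_4 + 1/4*a_s_5
  a_s_4 = 0*a_s_1 + 3/16*a_s_2 + 1/16*a_s_3 + 1/2*a_s_4 + 1/4*a_s_5

Substituting a_s_1 = 1 and a_s_5 = 0, rearrange to (I - Q) a = r where r[i] = P(i -> s_1):
  [3/4, -1/4, -3/16] . (a_s_2, a_s_3, a_s_4) = 1/4
  [-1/4, 15/16, -5/16] . (a_s_2, a_s_3, a_s_4) = 1/8
  [-3/16, -1/16, 1/2] . (a_s_2, a_s_3, a_s_4) = 0

Solving yields:
  a_s_2 = 106/209
  a_s_3 = 362/1045
  a_s_4 = 244/1045

Starting state is s_3, so the absorption probability is a_s_3 = 362/1045.

Answer: 362/1045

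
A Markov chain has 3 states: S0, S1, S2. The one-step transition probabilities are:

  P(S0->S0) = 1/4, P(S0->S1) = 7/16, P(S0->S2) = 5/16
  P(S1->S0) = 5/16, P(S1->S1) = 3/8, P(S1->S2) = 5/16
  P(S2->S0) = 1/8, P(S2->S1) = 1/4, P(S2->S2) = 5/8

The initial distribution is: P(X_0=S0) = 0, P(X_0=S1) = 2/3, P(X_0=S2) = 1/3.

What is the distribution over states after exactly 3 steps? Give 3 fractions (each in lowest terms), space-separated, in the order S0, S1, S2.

Propagating the distribution step by step (d_{t+1} = d_t * P):
d_0 = (S0=0, S1=2/3, S2=1/3)
  d_1[S0] = 0*1/4 + 2/3*5/16 + 1/3*1/8 = 1/4
  d_1[S1] = 0*7/16 + 2/3*3/8 + 1/3*1/4 = 1/3
  d_1[S2] = 0*5/16 + 2/3*5/16 + 1/3*5/8 = 5/12
d_1 = (S0=1/4, S1=1/3, S2=5/12)
  d_2[S0] = 1/4*1/4 + 1/3*5/16 + 5/12*1/8 = 7/32
  d_2[S1] = 1/4*7/16 + 1/3*3/8 + 5/12*1/4 = 65/192
  d_2[S2] = 1/4*5/16 + 1/3*5/16 + 5/12*5/8 = 85/192
d_2 = (S0=7/32, S1=65/192, S2=85/192)
  d_3[S0] = 7/32*1/4 + 65/192*5/16 + 85/192*1/8 = 221/1024
  d_3[S1] = 7/32*7/16 + 65/192*3/8 + 85/192*1/4 = 1/3
  d_3[S2] = 7/32*5/16 + 65/192*5/16 + 85/192*5/8 = 1385/3072
d_3 = (S0=221/1024, S1=1/3, S2=1385/3072)

Answer: 221/1024 1/3 1385/3072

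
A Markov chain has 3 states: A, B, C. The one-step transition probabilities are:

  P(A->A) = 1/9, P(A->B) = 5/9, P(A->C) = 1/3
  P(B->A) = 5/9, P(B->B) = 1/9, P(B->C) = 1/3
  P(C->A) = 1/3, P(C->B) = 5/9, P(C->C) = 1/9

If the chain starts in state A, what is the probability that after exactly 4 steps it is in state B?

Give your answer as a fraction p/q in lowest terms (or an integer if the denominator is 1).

Computing P^4 by repeated multiplication:
P^1 =
  A: [1/9, 5/9, 1/3]
  B: [5/9, 1/9, 1/3]
  C: [1/3, 5/9, 1/9]
P^2 =
  A: [35/81, 25/81, 7/27]
  B: [19/81, 41/81, 7/27]
  C: [31/81, 25/81, 25/81]
P^3 =
  A: [223/729, 305/729, 67/243]
  B: [287/729, 241/729, 67/243]
  C: [77/243, 305/729, 193/729]
P^4 =
  A: [2351/6561, 2425/6561, 595/2187]
  B: [2095/6561, 2681/6561, 595/2187]
  C: [2335/6561, 2425/6561, 1801/6561]

(P^4)[A -> B] = 2425/6561

Answer: 2425/6561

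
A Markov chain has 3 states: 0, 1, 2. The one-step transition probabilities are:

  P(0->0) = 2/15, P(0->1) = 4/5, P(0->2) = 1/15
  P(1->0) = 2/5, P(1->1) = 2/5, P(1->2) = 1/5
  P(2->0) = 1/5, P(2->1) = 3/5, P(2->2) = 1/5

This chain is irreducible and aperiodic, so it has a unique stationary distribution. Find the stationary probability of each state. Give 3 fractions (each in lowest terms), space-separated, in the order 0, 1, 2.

The stationary distribution satisfies pi = pi * P, i.e.:
  pi_0 = 2/15*pi_0 + 2/5*pi_1 + 1/5*pi_2
  pi_1 = 4/5*pi_0 + 2/5*pi_1 + 3/5*pi_2
  pi_2 = 1/15*pi_0 + 1/5*pi_1 + 1/5*pi_2
with normalization: pi_0 + pi_1 + pi_2 = 1.

Using the first 2 balance equations plus normalization, the linear system A*pi = b is:
  [-13/15, 2/5, 1/5] . pi = 0
  [4/5, -3/5, 3/5] . pi = 0
  [1, 1, 1] . pi = 1

Solving yields:
  pi_0 = 9/31
  pi_1 = 17/31
  pi_2 = 5/31

Verification (pi * P):
  9/31*2/15 + 17/31*2/5 + 5/31*1/5 = 9/31 = pi_0  (ok)
  9/31*4/5 + 17/31*2/5 + 5/31*3/5 = 17/31 = pi_1  (ok)
  9/31*1/15 + 17/31*1/5 + 5/31*1/5 = 5/31 = pi_2  (ok)

Answer: 9/31 17/31 5/31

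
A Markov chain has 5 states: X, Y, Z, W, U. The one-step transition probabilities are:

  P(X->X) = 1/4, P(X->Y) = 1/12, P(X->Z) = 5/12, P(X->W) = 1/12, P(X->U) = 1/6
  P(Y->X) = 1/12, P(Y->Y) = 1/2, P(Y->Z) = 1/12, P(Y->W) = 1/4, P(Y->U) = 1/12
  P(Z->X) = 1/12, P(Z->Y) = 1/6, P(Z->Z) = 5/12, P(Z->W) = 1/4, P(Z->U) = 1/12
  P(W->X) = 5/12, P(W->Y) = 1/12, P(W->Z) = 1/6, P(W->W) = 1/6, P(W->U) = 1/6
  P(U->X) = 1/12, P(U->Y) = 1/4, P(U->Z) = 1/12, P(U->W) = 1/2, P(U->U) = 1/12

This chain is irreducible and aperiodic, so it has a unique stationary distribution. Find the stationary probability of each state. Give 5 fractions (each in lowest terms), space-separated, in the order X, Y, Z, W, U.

The stationary distribution satisfies pi = pi * P, i.e.:
  pi_X = 1/4*pi_X + 1/12*pi_Y + 1/12*pi_Z + 5/12*pi_W + 1/12*pi_U
  pi_Y = 1/12*pi_X + 1/2*pi_Y + 1/6*pi_Z + 1/12*pi_W + 1/4*pi_U
  pi_Z = 5/12*pi_X + 1/12*pi_Y + 5/12*pi_Z + 1/6*pi_W + 1/12*pi_U
  pi_W = 1/12*pi_X + 1/4*pi_Y + 1/4*pi_Z + 1/6*pi_W + 1/2*pi_U
  pi_U = 1/6*pi_X + 1/12*pi_Y + 1/12*pi_Z + 1/6*pi_W + 1/12*pi_U
with normalization: pi_X + pi_Y + pi_Z + pi_W + pi_U = 1.

Using the first 4 balance equations plus normalization, the linear system A*pi = b is:
  [-3/4, 1/12, 1/12, 5/12, 1/12] . pi = 0
  [1/12, -1/2, 1/6, 1/12, 1/4] . pi = 0
  [5/12, 1/12, -7/12, 1/6, 1/12] . pi = 0
  [1/12, 1/4, 1/4, -5/6, 1/2] . pi = 0
  [1, 1, 1, 1, 1] . pi = 1

Solving yields:
  pi_X = 103/538
  pi_Y = 2741/12912
  pi_Z = 1073/4304
  pi_W = 123/538
  pi_U = 191/1614

Verification (pi * P):
  103/538*1/4 + 2741/12912*1/12 + 1073/4304*1/12 + 123/538*5/12 + 191/1614*1/12 = 103/538 = pi_X  (ok)
  103/538*1/12 + 2741/12912*1/2 + 1073/4304*1/6 + 123/538*1/12 + 191/1614*1/4 = 2741/12912 = pi_Y  (ok)
  103/538*5/12 + 2741/12912*1/12 + 1073/4304*5/12 + 123/538*1/6 + 191/1614*1/12 = 1073/4304 = pi_Z  (ok)
  103/538*1/12 + 2741/12912*1/4 + 1073/4304*1/4 + 123/538*1/6 + 191/1614*1/2 = 123/538 = pi_W  (ok)
  103/538*1/6 + 2741/12912*1/12 + 1073/4304*1/12 + 123/538*1/6 + 191/1614*1/12 = 191/1614 = pi_U  (ok)

Answer: 103/538 2741/12912 1073/4304 123/538 191/1614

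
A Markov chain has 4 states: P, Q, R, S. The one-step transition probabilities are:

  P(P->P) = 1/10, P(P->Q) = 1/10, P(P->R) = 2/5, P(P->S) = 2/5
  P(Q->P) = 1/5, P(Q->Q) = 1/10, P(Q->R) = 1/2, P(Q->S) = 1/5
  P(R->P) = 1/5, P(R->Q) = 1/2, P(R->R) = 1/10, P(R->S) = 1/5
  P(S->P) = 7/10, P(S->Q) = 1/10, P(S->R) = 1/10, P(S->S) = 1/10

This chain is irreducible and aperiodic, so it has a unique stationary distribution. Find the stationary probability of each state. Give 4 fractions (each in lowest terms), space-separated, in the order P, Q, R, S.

The stationary distribution satisfies pi = pi * P, i.e.:
  pi_P = 1/10*pi_P + 1/5*pi_Q + 1/5*pi_R + 7/10*pi_S
  pi_Q = 1/10*pi_P + 1/10*pi_Q + 1/2*pi_R + 1/10*pi_S
  pi_R = 2/5*pi_P + 1/2*pi_Q + 1/10*pi_R + 1/10*pi_S
  pi_S = 2/5*pi_P + 1/5*pi_Q + 1/5*pi_R + 1/10*pi_S
with normalization: pi_P + pi_Q + pi_R + pi_S = 1.

Using the first 3 balance equations plus normalization, the linear system A*pi = b is:
  [-9/10, 1/5, 1/5, 7/10] . pi = 0
  [1/10, -9/10, 1/2, 1/10] . pi = 0
  [2/5, 1/2, -9/10, 1/10] . pi = 0
  [1, 1, 1, 1] . pi = 1

Solving yields:
  pi_P = 32/111
  pi_Q = 323/1554
  pi_R = 419/1554
  pi_S = 26/111

Verification (pi * P):
  32/111*1/10 + 323/1554*1/5 + 419/1554*1/5 + 26/111*7/10 = 32/111 = pi_P  (ok)
  32/111*1/10 + 323/1554*1/10 + 419/1554*1/2 + 26/111*1/10 = 323/1554 = pi_Q  (ok)
  32/111*2/5 + 323/1554*1/2 + 419/1554*1/10 + 26/111*1/10 = 419/1554 = pi_R  (ok)
  32/111*2/5 + 323/1554*1/5 + 419/1554*1/5 + 26/111*1/10 = 26/111 = pi_S  (ok)

Answer: 32/111 323/1554 419/1554 26/111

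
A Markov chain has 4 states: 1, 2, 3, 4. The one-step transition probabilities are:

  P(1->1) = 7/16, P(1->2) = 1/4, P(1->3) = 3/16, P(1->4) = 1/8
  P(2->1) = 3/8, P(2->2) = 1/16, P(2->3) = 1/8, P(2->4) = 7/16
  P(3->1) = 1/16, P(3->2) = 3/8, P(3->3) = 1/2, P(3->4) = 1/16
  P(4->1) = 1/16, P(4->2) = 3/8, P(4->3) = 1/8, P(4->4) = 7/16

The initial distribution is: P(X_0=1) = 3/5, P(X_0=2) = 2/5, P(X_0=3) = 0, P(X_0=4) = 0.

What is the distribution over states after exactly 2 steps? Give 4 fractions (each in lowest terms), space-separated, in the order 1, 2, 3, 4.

Answer: 87/320 43/160 271/1280 317/1280

Derivation:
Propagating the distribution step by step (d_{t+1} = d_t * P):
d_0 = (1=3/5, 2=2/5, 3=0, 4=0)
  d_1[1] = 3/5*7/16 + 2/5*3/8 + 0*1/16 + 0*1/16 = 33/80
  d_1[2] = 3/5*1/4 + 2/5*1/16 + 0*3/8 + 0*3/8 = 7/40
  d_1[3] = 3/5*3/16 + 2/5*1/8 + 0*1/2 + 0*1/8 = 13/80
  d_1[4] = 3/5*1/8 + 2/5*7/16 + 0*1/16 + 0*7/16 = 1/4
d_1 = (1=33/80, 2=7/40, 3=13/80, 4=1/4)
  d_2[1] = 33/80*7/16 + 7/40*3/8 + 13/80*1/16 + 1/4*1/16 = 87/320
  d_2[2] = 33/80*1/4 + 7/40*1/16 + 13/80*3/8 + 1/4*3/8 = 43/160
  d_2[3] = 33/80*3/16 + 7/40*1/8 + 13/80*1/2 + 1/4*1/8 = 271/1280
  d_2[4] = 33/80*1/8 + 7/40*7/16 + 13/80*1/16 + 1/4*7/16 = 317/1280
d_2 = (1=87/320, 2=43/160, 3=271/1280, 4=317/1280)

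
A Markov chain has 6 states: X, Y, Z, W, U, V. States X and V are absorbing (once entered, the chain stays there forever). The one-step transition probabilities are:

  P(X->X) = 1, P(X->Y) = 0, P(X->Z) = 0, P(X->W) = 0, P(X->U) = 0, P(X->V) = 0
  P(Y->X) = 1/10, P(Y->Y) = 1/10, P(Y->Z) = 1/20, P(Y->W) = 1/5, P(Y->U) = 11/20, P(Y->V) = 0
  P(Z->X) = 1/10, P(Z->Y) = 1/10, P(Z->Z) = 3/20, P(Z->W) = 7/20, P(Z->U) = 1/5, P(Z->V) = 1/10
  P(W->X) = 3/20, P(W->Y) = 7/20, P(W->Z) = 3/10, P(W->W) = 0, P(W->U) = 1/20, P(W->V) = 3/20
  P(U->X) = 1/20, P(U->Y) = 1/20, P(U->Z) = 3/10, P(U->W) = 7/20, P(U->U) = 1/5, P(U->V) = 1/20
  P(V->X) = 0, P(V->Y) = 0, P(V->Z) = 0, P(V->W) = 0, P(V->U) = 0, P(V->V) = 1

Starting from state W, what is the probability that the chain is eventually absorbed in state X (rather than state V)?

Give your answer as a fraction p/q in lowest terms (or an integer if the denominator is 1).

Answer: 1656/3029

Derivation:
Let a_i = P(absorbed in X | start in state i).
Boundary conditions: a_X = 1, a_V = 0.
For each transient state i, a_i = sum_j P(i->j) * a_j:
  a_Y = 1/10*a_X + 1/10*a_Y + 1/20*a_Z + 1/5*a_W + 11/20*a_U + 0*a_V
  a_Z = 1/10*a_X + 1/10*a_Y + 3/20*a_Z + 7/20*a_W + 1/5*a_U + 1/10*a_V
  a_W = 3/20*a_X + 7/20*a_Y + 3/10*a_Z + 0*a_W + 1/20*a_U + 3/20*a_V
  a_U = 1/20*a_X + 1/20*a_Y + 3/10*a_Z + 7/20*a_W + 1/5*a_U + 1/20*a_V

Substituting a_X = 1 and a_V = 0, rearrange to (I - Q) a = r where r[i] = P(i -> X):
  [9/10, -1/20, -1/5, -11/20] . (a_Y, a_Z, a_W, a_U) = 1/10
  [-1/10, 17/20, -7/20, -1/5] . (a_Y, a_Z, a_W, a_U) = 1/10
  [-7/20, -3/10, 1, -1/20] . (a_Y, a_Z, a_W, a_U) = 3/20
  [-1/20, -3/10, -7/20, 4/5] . (a_Y, a_Z, a_W, a_U) = 1/20

Solving yields:
  a_Y = 12581/21203
  a_Z = 11448/21203
  a_W = 1656/3029
  a_U = 11476/21203

Starting state is W, so the absorption probability is a_W = 1656/3029.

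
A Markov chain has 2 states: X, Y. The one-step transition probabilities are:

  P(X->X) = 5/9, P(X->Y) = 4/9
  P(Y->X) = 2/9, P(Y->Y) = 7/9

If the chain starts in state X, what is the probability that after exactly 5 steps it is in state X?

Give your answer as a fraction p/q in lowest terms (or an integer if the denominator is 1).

Computing P^5 by repeated multiplication:
P^1 =
  X: [5/9, 4/9]
  Y: [2/9, 7/9]
P^2 =
  X: [11/27, 16/27]
  Y: [8/27, 19/27]
P^3 =
  X: [29/81, 52/81]
  Y: [26/81, 55/81]
P^4 =
  X: [83/243, 160/243]
  Y: [80/243, 163/243]
P^5 =
  X: [245/729, 484/729]
  Y: [242/729, 487/729]

(P^5)[X -> X] = 245/729

Answer: 245/729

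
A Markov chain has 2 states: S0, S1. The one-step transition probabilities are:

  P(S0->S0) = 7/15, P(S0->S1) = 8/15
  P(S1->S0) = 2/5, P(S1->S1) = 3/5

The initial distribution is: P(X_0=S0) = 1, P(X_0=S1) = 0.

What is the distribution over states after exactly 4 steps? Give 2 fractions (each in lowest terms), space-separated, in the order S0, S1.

Propagating the distribution step by step (d_{t+1} = d_t * P):
d_0 = (S0=1, S1=0)
  d_1[S0] = 1*7/15 + 0*2/5 = 7/15
  d_1[S1] = 1*8/15 + 0*3/5 = 8/15
d_1 = (S0=7/15, S1=8/15)
  d_2[S0] = 7/15*7/15 + 8/15*2/5 = 97/225
  d_2[S1] = 7/15*8/15 + 8/15*3/5 = 128/225
d_2 = (S0=97/225, S1=128/225)
  d_3[S0] = 97/225*7/15 + 128/225*2/5 = 1447/3375
  d_3[S1] = 97/225*8/15 + 128/225*3/5 = 1928/3375
d_3 = (S0=1447/3375, S1=1928/3375)
  d_4[S0] = 1447/3375*7/15 + 1928/3375*2/5 = 21697/50625
  d_4[S1] = 1447/3375*8/15 + 1928/3375*3/5 = 28928/50625
d_4 = (S0=21697/50625, S1=28928/50625)

Answer: 21697/50625 28928/50625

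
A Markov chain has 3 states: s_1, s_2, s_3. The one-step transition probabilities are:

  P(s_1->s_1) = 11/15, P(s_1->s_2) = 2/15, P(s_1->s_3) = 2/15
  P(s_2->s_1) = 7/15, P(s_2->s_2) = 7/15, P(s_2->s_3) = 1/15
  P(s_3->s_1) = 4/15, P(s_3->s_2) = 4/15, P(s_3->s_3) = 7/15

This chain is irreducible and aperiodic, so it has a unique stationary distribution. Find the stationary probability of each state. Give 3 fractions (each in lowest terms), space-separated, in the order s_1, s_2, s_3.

Answer: 10/17 4/17 3/17

Derivation:
The stationary distribution satisfies pi = pi * P, i.e.:
  pi_s_1 = 11/15*pi_s_1 + 7/15*pi_s_2 + 4/15*pi_s_3
  pi_s_2 = 2/15*pi_s_1 + 7/15*pi_s_2 + 4/15*pi_s_3
  pi_s_3 = 2/15*pi_s_1 + 1/15*pi_s_2 + 7/15*pi_s_3
with normalization: pi_s_1 + pi_s_2 + pi_s_3 = 1.

Using the first 2 balance equations plus normalization, the linear system A*pi = b is:
  [-4/15, 7/15, 4/15] . pi = 0
  [2/15, -8/15, 4/15] . pi = 0
  [1, 1, 1] . pi = 1

Solving yields:
  pi_s_1 = 10/17
  pi_s_2 = 4/17
  pi_s_3 = 3/17

Verification (pi * P):
  10/17*11/15 + 4/17*7/15 + 3/17*4/15 = 10/17 = pi_s_1  (ok)
  10/17*2/15 + 4/17*7/15 + 3/17*4/15 = 4/17 = pi_s_2  (ok)
  10/17*2/15 + 4/17*1/15 + 3/17*7/15 = 3/17 = pi_s_3  (ok)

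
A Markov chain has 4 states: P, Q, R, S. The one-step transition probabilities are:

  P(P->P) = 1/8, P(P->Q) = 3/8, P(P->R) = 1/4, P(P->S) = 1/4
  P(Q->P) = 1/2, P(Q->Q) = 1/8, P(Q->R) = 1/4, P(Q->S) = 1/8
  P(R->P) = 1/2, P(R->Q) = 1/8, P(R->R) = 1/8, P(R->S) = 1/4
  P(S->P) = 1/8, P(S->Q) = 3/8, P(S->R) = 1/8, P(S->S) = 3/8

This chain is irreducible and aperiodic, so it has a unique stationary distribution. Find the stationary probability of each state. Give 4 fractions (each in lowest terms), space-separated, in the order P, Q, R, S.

The stationary distribution satisfies pi = pi * P, i.e.:
  pi_P = 1/8*pi_P + 1/2*pi_Q + 1/2*pi_R + 1/8*pi_S
  pi_Q = 3/8*pi_P + 1/8*pi_Q + 1/8*pi_R + 3/8*pi_S
  pi_R = 1/4*pi_P + 1/4*pi_Q + 1/8*pi_R + 1/8*pi_S
  pi_S = 1/4*pi_P + 1/8*pi_Q + 1/4*pi_R + 3/8*pi_S
with normalization: pi_P + pi_Q + pi_R + pi_S = 1.

Using the first 3 balance equations plus normalization, the linear system A*pi = b is:
  [-7/8, 1/2, 1/2, 1/8] . pi = 0
  [3/8, -7/8, 1/8, 3/8] . pi = 0
  [1/4, 1/4, -7/8, 1/8] . pi = 0
  [1, 1, 1, 1] . pi = 1

Solving yields:
  pi_P = 187/632
  pi_Q = 165/632
  pi_R = 123/632
  pi_S = 157/632

Verification (pi * P):
  187/632*1/8 + 165/632*1/2 + 123/632*1/2 + 157/632*1/8 = 187/632 = pi_P  (ok)
  187/632*3/8 + 165/632*1/8 + 123/632*1/8 + 157/632*3/8 = 165/632 = pi_Q  (ok)
  187/632*1/4 + 165/632*1/4 + 123/632*1/8 + 157/632*1/8 = 123/632 = pi_R  (ok)
  187/632*1/4 + 165/632*1/8 + 123/632*1/4 + 157/632*3/8 = 157/632 = pi_S  (ok)

Answer: 187/632 165/632 123/632 157/632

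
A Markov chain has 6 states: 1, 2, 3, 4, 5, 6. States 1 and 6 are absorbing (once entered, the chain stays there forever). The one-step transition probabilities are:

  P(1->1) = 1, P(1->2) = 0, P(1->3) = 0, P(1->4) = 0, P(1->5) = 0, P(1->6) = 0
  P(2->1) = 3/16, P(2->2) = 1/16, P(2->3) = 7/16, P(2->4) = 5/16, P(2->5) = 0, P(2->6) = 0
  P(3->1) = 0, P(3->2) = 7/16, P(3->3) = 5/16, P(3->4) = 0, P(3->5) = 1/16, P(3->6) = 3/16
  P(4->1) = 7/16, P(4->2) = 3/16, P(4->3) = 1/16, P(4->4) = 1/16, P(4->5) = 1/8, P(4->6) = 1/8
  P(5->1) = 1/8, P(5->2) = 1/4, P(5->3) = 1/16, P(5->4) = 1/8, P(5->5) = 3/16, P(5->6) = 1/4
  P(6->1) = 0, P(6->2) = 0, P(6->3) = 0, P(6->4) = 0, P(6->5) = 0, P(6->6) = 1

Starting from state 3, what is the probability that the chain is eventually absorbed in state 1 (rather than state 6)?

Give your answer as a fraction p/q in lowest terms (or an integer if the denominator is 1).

Let a_i = P(absorbed in 1 | start in state i).
Boundary conditions: a_1 = 1, a_6 = 0.
For each transient state i, a_i = sum_j P(i->j) * a_j:
  a_2 = 3/16*a_1 + 1/16*a_2 + 7/16*a_3 + 5/16*a_4 + 0*a_5 + 0*a_6
  a_3 = 0*a_1 + 7/16*a_2 + 5/16*a_3 + 0*a_4 + 1/16*a_5 + 3/16*a_6
  a_4 = 7/16*a_1 + 3/16*a_2 + 1/16*a_3 + 1/16*a_4 + 1/8*a_5 + 1/8*a_6
  a_5 = 1/8*a_1 + 1/4*a_2 + 1/16*a_3 + 1/8*a_4 + 3/16*a_5 + 1/4*a_6

Substituting a_1 = 1 and a_6 = 0, rearrange to (I - Q) a = r where r[i] = P(i -> 1):
  [15/16, -7/16, -5/16, 0] . (a_2, a_3, a_4, a_5) = 3/16
  [-7/16, 11/16, 0, -1/16] . (a_2, a_3, a_4, a_5) = 0
  [-3/16, -1/16, 15/16, -1/8] . (a_2, a_3, a_4, a_5) = 7/16
  [-1/4, -1/16, -1/8, 13/16] . (a_2, a_3, a_4, a_5) = 1/8

Solving yields:
  a_2 = 980/1527
  a_3 = 692/1527
  a_4 = 1055/1527
  a_5 = 752/1527

Starting state is 3, so the absorption probability is a_3 = 692/1527.

Answer: 692/1527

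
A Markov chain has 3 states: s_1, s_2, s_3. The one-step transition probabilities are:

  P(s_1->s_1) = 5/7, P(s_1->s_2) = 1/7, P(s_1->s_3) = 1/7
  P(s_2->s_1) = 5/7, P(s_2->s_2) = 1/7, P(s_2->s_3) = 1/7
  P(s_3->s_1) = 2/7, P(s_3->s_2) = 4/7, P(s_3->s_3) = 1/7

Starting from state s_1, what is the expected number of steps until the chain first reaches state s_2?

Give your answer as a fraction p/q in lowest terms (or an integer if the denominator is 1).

Let h_i = expected steps to first reach s_2 from state i.
Boundary: h_s_2 = 0.
First-step equations for the other states:
  h_s_1 = 1 + 5/7*h_s_1 + 1/7*h_s_2 + 1/7*h_s_3
  h_s_3 = 1 + 2/7*h_s_1 + 4/7*h_s_2 + 1/7*h_s_3

Substituting h_s_2 = 0 and rearranging gives the linear system (I - Q) h = 1:
  [2/7, -1/7] . (h_s_1, h_s_3) = 1
  [-2/7, 6/7] . (h_s_1, h_s_3) = 1

Solving yields:
  h_s_1 = 49/10
  h_s_3 = 14/5

Starting state is s_1, so the expected hitting time is h_s_1 = 49/10.

Answer: 49/10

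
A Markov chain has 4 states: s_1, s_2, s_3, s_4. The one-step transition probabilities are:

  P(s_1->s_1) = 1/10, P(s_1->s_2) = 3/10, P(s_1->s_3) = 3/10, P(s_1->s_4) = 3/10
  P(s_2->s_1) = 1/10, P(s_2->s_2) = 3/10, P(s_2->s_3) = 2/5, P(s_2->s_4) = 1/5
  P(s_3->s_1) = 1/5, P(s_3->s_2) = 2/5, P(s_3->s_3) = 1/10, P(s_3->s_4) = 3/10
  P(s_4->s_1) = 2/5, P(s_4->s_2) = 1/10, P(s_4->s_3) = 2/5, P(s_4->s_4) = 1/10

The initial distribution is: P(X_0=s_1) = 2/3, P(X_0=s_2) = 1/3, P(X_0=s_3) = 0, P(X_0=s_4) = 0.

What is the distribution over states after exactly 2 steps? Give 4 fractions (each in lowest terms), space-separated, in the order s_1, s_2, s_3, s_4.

Propagating the distribution step by step (d_{t+1} = d_t * P):
d_0 = (s_1=2/3, s_2=1/3, s_3=0, s_4=0)
  d_1[s_1] = 2/3*1/10 + 1/3*1/10 + 0*1/5 + 0*2/5 = 1/10
  d_1[s_2] = 2/3*3/10 + 1/3*3/10 + 0*2/5 + 0*1/10 = 3/10
  d_1[s_3] = 2/3*3/10 + 1/3*2/5 + 0*1/10 + 0*2/5 = 1/3
  d_1[s_4] = 2/3*3/10 + 1/3*1/5 + 0*3/10 + 0*1/10 = 4/15
d_1 = (s_1=1/10, s_2=3/10, s_3=1/3, s_4=4/15)
  d_2[s_1] = 1/10*1/10 + 3/10*1/10 + 1/3*1/5 + 4/15*2/5 = 16/75
  d_2[s_2] = 1/10*3/10 + 3/10*3/10 + 1/3*2/5 + 4/15*1/10 = 7/25
  d_2[s_3] = 1/10*3/10 + 3/10*2/5 + 1/3*1/10 + 4/15*2/5 = 29/100
  d_2[s_4] = 1/10*3/10 + 3/10*1/5 + 1/3*3/10 + 4/15*1/10 = 13/60
d_2 = (s_1=16/75, s_2=7/25, s_3=29/100, s_4=13/60)

Answer: 16/75 7/25 29/100 13/60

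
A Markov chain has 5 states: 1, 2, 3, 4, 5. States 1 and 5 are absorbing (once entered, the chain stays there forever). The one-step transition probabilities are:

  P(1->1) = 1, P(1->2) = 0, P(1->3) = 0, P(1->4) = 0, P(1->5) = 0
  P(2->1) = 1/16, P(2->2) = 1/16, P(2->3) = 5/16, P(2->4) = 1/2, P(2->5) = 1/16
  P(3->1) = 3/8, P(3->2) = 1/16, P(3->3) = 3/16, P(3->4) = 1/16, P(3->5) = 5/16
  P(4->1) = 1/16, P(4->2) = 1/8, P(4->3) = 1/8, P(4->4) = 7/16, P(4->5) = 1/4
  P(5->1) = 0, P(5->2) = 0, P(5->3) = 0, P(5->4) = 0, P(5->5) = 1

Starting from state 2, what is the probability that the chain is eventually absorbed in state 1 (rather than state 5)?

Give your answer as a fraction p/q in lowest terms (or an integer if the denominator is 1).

Answer: 295/723

Derivation:
Let a_i = P(absorbed in 1 | start in state i).
Boundary conditions: a_1 = 1, a_5 = 0.
For each transient state i, a_i = sum_j P(i->j) * a_j:
  a_2 = 1/16*a_1 + 1/16*a_2 + 5/16*a_3 + 1/2*a_4 + 1/16*a_5
  a_3 = 3/8*a_1 + 1/16*a_2 + 3/16*a_3 + 1/16*a_4 + 5/16*a_5
  a_4 = 1/16*a_1 + 1/8*a_2 + 1/8*a_3 + 7/16*a_4 + 1/4*a_5

Substituting a_1 = 1 and a_5 = 0, rearrange to (I - Q) a = r where r[i] = P(i -> 1):
  [15/16, -5/16, -1/2] . (a_2, a_3, a_4) = 1/16
  [-1/16, 13/16, -1/16] . (a_2, a_3, a_4) = 3/8
  [-1/8, -1/8, 9/16] . (a_2, a_3, a_4) = 1/16

Solving yields:
  a_2 = 295/723
  a_3 = 374/723
  a_4 = 229/723

Starting state is 2, so the absorption probability is a_2 = 295/723.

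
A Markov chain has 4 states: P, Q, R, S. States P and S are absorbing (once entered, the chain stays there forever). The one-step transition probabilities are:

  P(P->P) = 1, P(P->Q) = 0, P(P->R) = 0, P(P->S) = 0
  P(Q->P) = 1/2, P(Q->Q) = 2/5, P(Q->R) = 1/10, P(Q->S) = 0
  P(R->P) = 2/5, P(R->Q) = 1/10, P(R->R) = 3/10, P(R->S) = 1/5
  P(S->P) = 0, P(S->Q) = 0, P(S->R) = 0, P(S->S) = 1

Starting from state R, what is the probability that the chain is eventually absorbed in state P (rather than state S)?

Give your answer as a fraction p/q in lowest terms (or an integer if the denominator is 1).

Let a_i = P(absorbed in P | start in state i).
Boundary conditions: a_P = 1, a_S = 0.
For each transient state i, a_i = sum_j P(i->j) * a_j:
  a_Q = 1/2*a_P + 2/5*a_Q + 1/10*a_R + 0*a_S
  a_R = 2/5*a_P + 1/10*a_Q + 3/10*a_R + 1/5*a_S

Substituting a_P = 1 and a_S = 0, rearrange to (I - Q) a = r where r[i] = P(i -> P):
  [3/5, -1/10] . (a_Q, a_R) = 1/2
  [-1/10, 7/10] . (a_Q, a_R) = 2/5

Solving yields:
  a_Q = 39/41
  a_R = 29/41

Starting state is R, so the absorption probability is a_R = 29/41.

Answer: 29/41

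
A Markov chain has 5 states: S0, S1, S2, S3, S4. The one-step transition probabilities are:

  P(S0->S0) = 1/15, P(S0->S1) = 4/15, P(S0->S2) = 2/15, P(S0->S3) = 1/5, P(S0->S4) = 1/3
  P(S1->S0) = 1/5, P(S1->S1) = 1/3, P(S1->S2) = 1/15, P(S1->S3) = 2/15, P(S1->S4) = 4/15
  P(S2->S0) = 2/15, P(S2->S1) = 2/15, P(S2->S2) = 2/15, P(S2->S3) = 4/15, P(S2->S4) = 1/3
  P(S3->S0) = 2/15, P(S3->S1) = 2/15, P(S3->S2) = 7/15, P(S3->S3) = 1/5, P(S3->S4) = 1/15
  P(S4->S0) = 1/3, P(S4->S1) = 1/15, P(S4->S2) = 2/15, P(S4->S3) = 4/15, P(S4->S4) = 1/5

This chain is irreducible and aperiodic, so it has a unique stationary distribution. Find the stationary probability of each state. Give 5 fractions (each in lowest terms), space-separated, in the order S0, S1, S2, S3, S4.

Answer: 2312/12865 456/2573 9969/51460 11147/51460 2994/12865

Derivation:
The stationary distribution satisfies pi = pi * P, i.e.:
  pi_S0 = 1/15*pi_S0 + 1/5*pi_S1 + 2/15*pi_S2 + 2/15*pi_S3 + 1/3*pi_S4
  pi_S1 = 4/15*pi_S0 + 1/3*pi_S1 + 2/15*pi_S2 + 2/15*pi_S3 + 1/15*pi_S4
  pi_S2 = 2/15*pi_S0 + 1/15*pi_S1 + 2/15*pi_S2 + 7/15*pi_S3 + 2/15*pi_S4
  pi_S3 = 1/5*pi_S0 + 2/15*pi_S1 + 4/15*pi_S2 + 1/5*pi_S3 + 4/15*pi_S4
  pi_S4 = 1/3*pi_S0 + 4/15*pi_S1 + 1/3*pi_S2 + 1/15*pi_S3 + 1/5*pi_S4
with normalization: pi_S0 + pi_S1 + pi_S2 + pi_S3 + pi_S4 = 1.

Using the first 4 balance equations plus normalization, the linear system A*pi = b is:
  [-14/15, 1/5, 2/15, 2/15, 1/3] . pi = 0
  [4/15, -2/3, 2/15, 2/15, 1/15] . pi = 0
  [2/15, 1/15, -13/15, 7/15, 2/15] . pi = 0
  [1/5, 2/15, 4/15, -4/5, 4/15] . pi = 0
  [1, 1, 1, 1, 1] . pi = 1

Solving yields:
  pi_S0 = 2312/12865
  pi_S1 = 456/2573
  pi_S2 = 9969/51460
  pi_S3 = 11147/51460
  pi_S4 = 2994/12865

Verification (pi * P):
  2312/12865*1/15 + 456/2573*1/5 + 9969/51460*2/15 + 11147/51460*2/15 + 2994/12865*1/3 = 2312/12865 = pi_S0  (ok)
  2312/12865*4/15 + 456/2573*1/3 + 9969/51460*2/15 + 11147/51460*2/15 + 2994/12865*1/15 = 456/2573 = pi_S1  (ok)
  2312/12865*2/15 + 456/2573*1/15 + 9969/51460*2/15 + 11147/51460*7/15 + 2994/12865*2/15 = 9969/51460 = pi_S2  (ok)
  2312/12865*1/5 + 456/2573*2/15 + 9969/51460*4/15 + 11147/51460*1/5 + 2994/12865*4/15 = 11147/51460 = pi_S3  (ok)
  2312/12865*1/3 + 456/2573*4/15 + 9969/51460*1/3 + 11147/51460*1/15 + 2994/12865*1/5 = 2994/12865 = pi_S4  (ok)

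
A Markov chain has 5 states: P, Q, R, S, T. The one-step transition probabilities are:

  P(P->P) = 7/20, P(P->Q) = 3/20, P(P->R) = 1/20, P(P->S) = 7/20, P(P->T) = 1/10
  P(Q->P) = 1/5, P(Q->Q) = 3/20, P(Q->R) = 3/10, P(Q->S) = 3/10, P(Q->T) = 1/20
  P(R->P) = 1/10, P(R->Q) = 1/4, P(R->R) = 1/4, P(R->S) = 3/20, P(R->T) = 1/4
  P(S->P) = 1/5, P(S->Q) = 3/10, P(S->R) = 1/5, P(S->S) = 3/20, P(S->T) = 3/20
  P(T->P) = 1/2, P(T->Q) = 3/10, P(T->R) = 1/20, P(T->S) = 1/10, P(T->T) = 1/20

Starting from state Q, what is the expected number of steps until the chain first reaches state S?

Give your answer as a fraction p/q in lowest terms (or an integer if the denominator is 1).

Let h_i = expected steps to first reach S from state i.
Boundary: h_S = 0.
First-step equations for the other states:
  h_P = 1 + 7/20*h_P + 3/20*h_Q + 1/20*h_R + 7/20*h_S + 1/10*h_T
  h_Q = 1 + 1/5*h_P + 3/20*h_Q + 3/10*h_R + 3/10*h_S + 1/20*h_T
  h_R = 1 + 1/10*h_P + 1/4*h_Q + 1/4*h_R + 3/20*h_S + 1/4*h_T
  h_T = 1 + 1/2*h_P + 3/10*h_Q + 1/20*h_R + 1/10*h_S + 1/20*h_T

Substituting h_S = 0 and rearranging gives the linear system (I - Q) h = 1:
  [13/20, -3/20, -1/20, -1/10] . (h_P, h_Q, h_R, h_T) = 1
  [-1/5, 17/20, -3/10, -1/20] . (h_P, h_Q, h_R, h_T) = 1
  [-1/10, -1/4, 3/4, -1/4] . (h_P, h_Q, h_R, h_T) = 1
  [-1/2, -3/10, -1/20, 19/20] . (h_P, h_Q, h_R, h_T) = 1

Solving yields:
  h_P = 43420/12663
  h_Q = 145280/37989
  h_R = 170920/37989
  h_T = 163420/37989

Starting state is Q, so the expected hitting time is h_Q = 145280/37989.

Answer: 145280/37989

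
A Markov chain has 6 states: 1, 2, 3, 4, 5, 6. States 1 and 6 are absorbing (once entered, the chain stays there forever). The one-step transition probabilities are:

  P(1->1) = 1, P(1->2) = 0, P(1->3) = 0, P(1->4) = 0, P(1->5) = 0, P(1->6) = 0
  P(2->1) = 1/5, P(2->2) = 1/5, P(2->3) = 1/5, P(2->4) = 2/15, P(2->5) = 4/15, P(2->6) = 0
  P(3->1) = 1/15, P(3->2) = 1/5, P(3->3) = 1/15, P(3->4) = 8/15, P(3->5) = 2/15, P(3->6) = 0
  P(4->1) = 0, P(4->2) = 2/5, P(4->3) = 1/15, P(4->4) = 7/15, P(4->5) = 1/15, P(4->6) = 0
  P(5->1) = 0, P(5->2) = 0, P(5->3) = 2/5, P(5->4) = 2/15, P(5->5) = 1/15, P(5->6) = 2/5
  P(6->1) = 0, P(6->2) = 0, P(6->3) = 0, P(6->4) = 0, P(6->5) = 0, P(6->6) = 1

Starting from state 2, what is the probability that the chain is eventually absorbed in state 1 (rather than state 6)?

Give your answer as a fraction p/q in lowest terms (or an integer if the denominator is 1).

Let a_i = P(absorbed in 1 | start in state i).
Boundary conditions: a_1 = 1, a_6 = 0.
For each transient state i, a_i = sum_j P(i->j) * a_j:
  a_2 = 1/5*a_1 + 1/5*a_2 + 1/5*a_3 + 2/15*a_4 + 4/15*a_5 + 0*a_6
  a_3 = 1/15*a_1 + 1/5*a_2 + 1/15*a_3 + 8/15*a_4 + 2/15*a_5 + 0*a_6
  a_4 = 0*a_1 + 2/5*a_2 + 1/15*a_3 + 7/15*a_4 + 1/15*a_5 + 0*a_6
  a_5 = 0*a_1 + 0*a_2 + 2/5*a_3 + 2/15*a_4 + 1/15*a_5 + 2/5*a_6

Substituting a_1 = 1 and a_6 = 0, rearrange to (I - Q) a = r where r[i] = P(i -> 1):
  [4/5, -1/5, -2/15, -4/15] . (a_2, a_3, a_4, a_5) = 1/5
  [-1/5, 14/15, -8/15, -2/15] . (a_2, a_3, a_4, a_5) = 1/15
  [-2/5, -1/15, 8/15, -1/15] . (a_2, a_3, a_4, a_5) = 0
  [0, -2/5, -2/15, 14/15] . (a_2, a_3, a_4, a_5) = 0

Solving yields:
  a_2 = 147/251
  a_3 = 697/1255
  a_4 = 688/1255
  a_5 = 397/1255

Starting state is 2, so the absorption probability is a_2 = 147/251.

Answer: 147/251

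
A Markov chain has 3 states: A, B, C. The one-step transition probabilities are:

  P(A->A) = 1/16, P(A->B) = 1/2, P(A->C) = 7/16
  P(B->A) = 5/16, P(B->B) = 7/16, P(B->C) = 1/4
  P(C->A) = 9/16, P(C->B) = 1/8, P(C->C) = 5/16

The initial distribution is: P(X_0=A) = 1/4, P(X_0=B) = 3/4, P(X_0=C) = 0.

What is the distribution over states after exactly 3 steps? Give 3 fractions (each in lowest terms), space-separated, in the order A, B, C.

Answer: 1271/4096 5885/16384 5415/16384

Derivation:
Propagating the distribution step by step (d_{t+1} = d_t * P):
d_0 = (A=1/4, B=3/4, C=0)
  d_1[A] = 1/4*1/16 + 3/4*5/16 + 0*9/16 = 1/4
  d_1[B] = 1/4*1/2 + 3/4*7/16 + 0*1/8 = 29/64
  d_1[C] = 1/4*7/16 + 3/4*1/4 + 0*5/16 = 19/64
d_1 = (A=1/4, B=29/64, C=19/64)
  d_2[A] = 1/4*1/16 + 29/64*5/16 + 19/64*9/16 = 83/256
  d_2[B] = 1/4*1/2 + 29/64*7/16 + 19/64*1/8 = 369/1024
  d_2[C] = 1/4*7/16 + 29/64*1/4 + 19/64*5/16 = 323/1024
d_2 = (A=83/256, B=369/1024, C=323/1024)
  d_3[A] = 83/256*1/16 + 369/1024*5/16 + 323/1024*9/16 = 1271/4096
  d_3[B] = 83/256*1/2 + 369/1024*7/16 + 323/1024*1/8 = 5885/16384
  d_3[C] = 83/256*7/16 + 369/1024*1/4 + 323/1024*5/16 = 5415/16384
d_3 = (A=1271/4096, B=5885/16384, C=5415/16384)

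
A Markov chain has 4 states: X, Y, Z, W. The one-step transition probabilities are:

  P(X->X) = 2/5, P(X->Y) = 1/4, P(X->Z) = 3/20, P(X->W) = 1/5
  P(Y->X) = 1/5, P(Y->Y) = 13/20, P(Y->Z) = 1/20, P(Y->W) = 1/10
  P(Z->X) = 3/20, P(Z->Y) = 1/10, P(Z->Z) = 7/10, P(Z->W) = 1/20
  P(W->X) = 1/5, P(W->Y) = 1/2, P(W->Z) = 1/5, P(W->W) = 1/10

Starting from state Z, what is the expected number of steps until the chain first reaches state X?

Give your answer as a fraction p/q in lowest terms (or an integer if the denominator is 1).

Let h_i = expected steps to first reach X from state i.
Boundary: h_X = 0.
First-step equations for the other states:
  h_Y = 1 + 1/5*h_X + 13/20*h_Y + 1/20*h_Z + 1/10*h_W
  h_Z = 1 + 3/20*h_X + 1/10*h_Y + 7/10*h_Z + 1/20*h_W
  h_W = 1 + 1/5*h_X + 1/2*h_Y + 1/5*h_Z + 1/10*h_W

Substituting h_X = 0 and rearranging gives the linear system (I - Q) h = 1:
  [7/20, -1/20, -1/10] . (h_Y, h_Z, h_W) = 1
  [-1/10, 3/10, -1/20] . (h_Y, h_Z, h_W) = 1
  [-1/2, -1/5, 9/10] . (h_Y, h_Z, h_W) = 1

Solving yields:
  h_Y = 110/21
  h_Z = 1630/273
  h_W = 1460/273

Starting state is Z, so the expected hitting time is h_Z = 1630/273.

Answer: 1630/273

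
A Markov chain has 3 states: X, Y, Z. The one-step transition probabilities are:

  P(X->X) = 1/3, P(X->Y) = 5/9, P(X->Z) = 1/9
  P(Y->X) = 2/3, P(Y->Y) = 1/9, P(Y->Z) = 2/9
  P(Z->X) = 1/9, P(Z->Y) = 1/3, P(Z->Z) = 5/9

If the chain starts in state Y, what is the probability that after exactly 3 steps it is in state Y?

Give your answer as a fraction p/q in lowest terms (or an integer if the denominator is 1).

Answer: 221/729

Derivation:
Computing P^3 by repeated multiplication:
P^1 =
  X: [1/3, 5/9, 1/9]
  Y: [2/3, 1/9, 2/9]
  Z: [1/9, 1/3, 5/9]
P^2 =
  X: [40/81, 23/81, 2/9]
  Y: [26/81, 37/81, 2/9]
  Z: [26/81, 23/81, 32/81]
P^3 =
  X: [92/243, 277/729, 176/729]
  Y: [106/243, 221/729, 190/729]
  Z: [248/729, 83/243, 232/729]

(P^3)[Y -> Y] = 221/729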